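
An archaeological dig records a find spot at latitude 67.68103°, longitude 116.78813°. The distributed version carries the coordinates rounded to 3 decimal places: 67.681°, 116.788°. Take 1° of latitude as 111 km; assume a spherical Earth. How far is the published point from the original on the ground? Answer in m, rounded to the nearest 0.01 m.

Δlat = 67.68103 − 67.681 = +0.00003°; Δlon = 116.78813 − 116.788 = +0.00013°.
North–south shift: 0.00003 × 111000 = 3.33 m.
East–west at this latitude: 0.00013° × 111000 × cos 67.681° ≈ 0.00013 × 42153.7 = 5.47998 m.
Hypotenuse of the two orthogonal shifts: √(3.33² + 5.47998²) = 6.41242 m.

6.41 m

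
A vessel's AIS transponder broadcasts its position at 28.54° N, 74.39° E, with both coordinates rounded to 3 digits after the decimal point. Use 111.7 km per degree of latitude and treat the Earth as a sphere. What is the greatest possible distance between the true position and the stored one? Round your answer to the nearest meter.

74 meters

Rounding to 3 decimal places leaves each coordinate within ±0.0005° of the true value.
Latitude error → 0.0005 × 111700 = 55.85 m along the meridian.
E–W at 28.54°: 0.0005° × 111700 × cos 28.54° = 0.0005 × 111700 × 0.8785 ≈ 49.0633 m.
Worst case both components are at the extreme and orthogonal: √(55.85² + 49.0633²) ≈ 74.34 m.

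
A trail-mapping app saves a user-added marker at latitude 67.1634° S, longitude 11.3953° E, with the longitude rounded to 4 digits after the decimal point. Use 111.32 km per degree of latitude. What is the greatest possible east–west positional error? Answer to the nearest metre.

Rounding to 4 decimal places leaves the longitude within ±5e-05° of the true value.
Parallels shrink by cos φ, so at 67.1634° a degree of longitude is 111320 × 0.3881 ≈ 43203.8 m.
So at most 5e-05° × 43203.8 ≈ 2.16019 m east–west.

2 metres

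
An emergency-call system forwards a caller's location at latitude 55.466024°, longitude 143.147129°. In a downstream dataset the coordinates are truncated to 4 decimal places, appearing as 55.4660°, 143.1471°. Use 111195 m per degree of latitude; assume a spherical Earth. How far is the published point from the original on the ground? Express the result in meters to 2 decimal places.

3.23 meters

The latitude changed by +0.000024° and the longitude by +0.000029°.
N–S: 0.000024° × 111195 m/° = 2.66868 m.
East–west at this latitude: 0.000029° × 111195 × cos 55.466° ≈ 0.000029 × 63035.9 = 1.82804 m.
Combined displacement = (2.66868² + 1.82804²)^½ ≈ 3.23475 m.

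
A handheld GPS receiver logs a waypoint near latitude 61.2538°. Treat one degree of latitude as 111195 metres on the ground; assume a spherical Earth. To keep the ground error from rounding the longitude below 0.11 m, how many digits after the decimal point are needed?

At 61.2538° one degree of longitude covers 111195 × cos 61.2538° ≈ 111195 × 0.4809 ≈ 53477.1 m.
With N decimal places the half-ulp bound is 0.5·10⁻ᴺ°, or 0.5·10⁻ᴺ × 53477.1 m on the ground.
Need 0.5 × 53477.1 × 10⁻ᴺ ≤ 0.11 → 10⁻ᴺ ≤ 4.114e-06, so N ≥ 5.39.
N = 5 would give 0.267 m (too coarse); N = 6 gives 0.0267 m ≤ 0.11 m.

6 decimal places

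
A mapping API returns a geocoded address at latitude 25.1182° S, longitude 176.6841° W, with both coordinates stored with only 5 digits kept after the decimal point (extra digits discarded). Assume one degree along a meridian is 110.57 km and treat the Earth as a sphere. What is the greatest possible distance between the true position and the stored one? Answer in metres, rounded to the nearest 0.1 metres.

1.5 metres

Truncating at 5 decimal places can drop up to a full unit in the last place, so each coordinate may be off by as much as 1e-05°.
N–S: 1e-05° × 110570 m/° = 1.1057 m.
Longitude error → 1e-05 × 110570 × cos 25.1182° = 1e-05 × 110570 × 0.9054 ≈ 1.00114 m.
Combining orthogonally: (1.1057² + 1.00114²)^½ ≈ 1.49159 m.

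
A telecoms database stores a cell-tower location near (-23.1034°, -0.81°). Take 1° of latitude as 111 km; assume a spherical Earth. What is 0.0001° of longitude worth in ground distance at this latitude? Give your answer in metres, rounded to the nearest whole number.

10 metres

At 23.1034° a degree of longitude is 111000 × cos 23.1034° ≈ 102098 m, so 0.0001° corresponds to 10.2098 m.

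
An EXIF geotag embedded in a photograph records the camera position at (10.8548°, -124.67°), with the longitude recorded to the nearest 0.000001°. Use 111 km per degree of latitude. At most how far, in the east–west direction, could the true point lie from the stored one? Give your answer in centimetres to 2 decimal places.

Rounding to 6 decimal places leaves the longitude within ±5e-07° of the true value.
At latitude 10.8548° a degree of longitude spans 111000 m × cos 10.8548° = 111000 × 0.9821 ≈ 109014 m.
Maximum E–W displacement: 5e-07 × 109014 = 0.054507 m.
That is 0.054507 m = 5.4507 cm.

5.45 centimetres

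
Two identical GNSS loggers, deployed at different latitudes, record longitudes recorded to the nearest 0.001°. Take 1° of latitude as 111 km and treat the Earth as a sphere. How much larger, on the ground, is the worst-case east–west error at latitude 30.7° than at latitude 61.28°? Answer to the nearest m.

Rounding to 3 decimal places leaves the longitude within ±0.0005° of the true value.
Error at 30.7° = 0.0005° × 111000 × cos 30.7° ≈ 55.5 × 0.8599 = 47.722 m.
At 61.28°: 0.0005° × 111000 × cos 61.28° = 0.0005 × 111000 × 0.4805 ≈ 26.669 m.
Difference: 47.722 − 26.669 = 21.052 m.

21 m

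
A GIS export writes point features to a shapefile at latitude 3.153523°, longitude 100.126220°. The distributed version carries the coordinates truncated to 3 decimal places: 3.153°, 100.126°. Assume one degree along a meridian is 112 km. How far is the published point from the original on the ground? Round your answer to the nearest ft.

Δlat = 3.153523 − 3.153 = +0.000523°; Δlon = 100.126220 − 100.126 = +0.000220°.
N–S: 0.000523° × 112000 m/° = 58.576 m.
E–W at 3.153°: 0.000220° × 112000 × cos 3.153° = 0.000220 × 112000 × 0.9985 ≈ 24.6027 m.
Distance: √(58.576² + 24.6027²) ≈ 63.533 m.
Converting: 63.533 m × 3.2808 ft/m ≈ 208.44 ft.

208 ft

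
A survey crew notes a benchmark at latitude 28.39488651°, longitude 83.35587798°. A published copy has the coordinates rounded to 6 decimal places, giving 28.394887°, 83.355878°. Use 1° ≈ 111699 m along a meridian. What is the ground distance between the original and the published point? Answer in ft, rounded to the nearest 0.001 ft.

0.180 ft

The latitude changed by -0.00000049° and the longitude by -0.00000002°.
N–S: -0.00000049° × 111699 m/° = -0.0547325 m.
E–W at 28.3949°: -0.00000002° × 111699 × cos 28.3949° = -0.00000002 × 111699 × 0.8797 ≈ -0.00196521 m.
Combined displacement = (0.0547325² + 0.00196521²)^½ ≈ 0.0547678 m.
Converting: 0.0547678 m × 3.2808 ft/m ≈ 0.17968 ft.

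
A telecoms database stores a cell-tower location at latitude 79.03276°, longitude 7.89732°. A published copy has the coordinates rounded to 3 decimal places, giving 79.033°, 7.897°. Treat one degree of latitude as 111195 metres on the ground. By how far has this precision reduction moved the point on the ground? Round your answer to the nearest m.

The latitude changed by -0.00024° and the longitude by +0.00032°.
N–S: -0.00024° × 111195 m/° = -26.6868 m.
East–west at this latitude: 0.00032° × 111195 × cos 79.033° ≈ 0.00032 × 21154.1 = 6.76932 m.
Distance: √(26.6868² + 6.76932²) ≈ 27.532 m.

28 m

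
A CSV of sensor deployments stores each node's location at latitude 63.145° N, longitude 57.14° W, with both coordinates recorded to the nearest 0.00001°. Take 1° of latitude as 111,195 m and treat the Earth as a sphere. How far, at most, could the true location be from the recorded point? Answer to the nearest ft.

Rounding to 5 decimal places leaves each coordinate within ±5e-06° of the true value.
N–S: 5e-06° × 111195 m/° = 0.555975 m.
E–W at 63.145°: 5e-06° × 111195 × cos 63.145° = 5e-06 × 111195 × 0.4517 ≈ 0.251153 m.
The two errors are perpendicular, so the maximum displacement is √(0.555975² + 0.251153²) ≈ 0.61007 m.
Converting: 0.61007 m × 3.2808 ft/m ≈ 2.0015 ft.

2 ft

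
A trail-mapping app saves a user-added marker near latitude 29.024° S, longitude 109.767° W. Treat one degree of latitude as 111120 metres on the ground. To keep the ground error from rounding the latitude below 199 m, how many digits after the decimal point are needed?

3

One degree of latitude covers 111120 m.
N decimal places → at most half a unit in the last place, 0.5 × 10⁻ᴺ° = 111120/2 × 10⁻ᴺ m.
Need 0.5 × 111120 × 10⁻ᴺ ≤ 199 → 10⁻ᴺ ≤ 3.582e-03, so N ≥ 2.45.
So 3 decimal places suffice (55.6 m); 2 would allow up to 556 m.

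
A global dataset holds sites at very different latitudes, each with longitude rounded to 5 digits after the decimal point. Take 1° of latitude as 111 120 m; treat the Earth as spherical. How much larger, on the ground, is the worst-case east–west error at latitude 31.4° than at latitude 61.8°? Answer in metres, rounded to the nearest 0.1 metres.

Rounding to 5 decimal places leaves the longitude within ±5e-06° of the true value.
Error at 31.4° = 5e-06° × 111120 × cos 31.4° ≈ 0.5556 × 0.8536 = 0.47423 m.
At 61.8°: 5e-06° × 111120 × cos 61.8° = 5e-06 × 111120 × 0.4726 ≈ 0.26255 m.
So the lower-latitude error exceeds the higher by 0.47423 − 0.26255 = 0.21168 m.

0.2 metres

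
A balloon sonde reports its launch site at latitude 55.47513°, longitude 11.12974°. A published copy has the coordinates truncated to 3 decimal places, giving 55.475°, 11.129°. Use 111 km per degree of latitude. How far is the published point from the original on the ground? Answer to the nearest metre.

49 metres

The latitude changed by +0.00013° and the longitude by +0.00074°.
North–south shift: 0.00013 × 111000 = 14.43 m.
East–west at this latitude: 0.00074° × 111000 × cos 55.475° ≈ 0.00074 × 62911 = 46.5541 m.
Distance: √(14.43² + 46.5541²) ≈ 48.7392 m.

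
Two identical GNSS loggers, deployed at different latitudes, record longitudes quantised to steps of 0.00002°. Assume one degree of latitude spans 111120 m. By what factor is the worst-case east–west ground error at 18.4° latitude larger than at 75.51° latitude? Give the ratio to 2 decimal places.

3.79

With a 0.00002° grid the true value lies within half a step, ±0.00002°/2 = ±1e-05°, of the stored one.
Error at 18.4° = 1e-05° × 111120 × cos 18.4° ≈ 1.1112 × 0.9489 = 1.0544 m.
At 75.51°: 1e-05° × 111120 × cos 75.51° = 1e-05 × 111120 × 0.2502 ≈ 0.27803 m.
Ratio: 1.0544 / 0.27803 = cos 18.4° / cos 75.51° ≈ 3.7923.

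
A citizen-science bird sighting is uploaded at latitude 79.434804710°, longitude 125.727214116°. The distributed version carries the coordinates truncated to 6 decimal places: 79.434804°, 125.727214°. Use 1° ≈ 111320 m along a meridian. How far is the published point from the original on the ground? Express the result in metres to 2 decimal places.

0.08 metres

Δlat = 79.434804710 − 79.434804 = +0.000000710°; Δlon = 125.727214116 − 125.727214 = +0.000000116°.
N–S: 0.000000710° × 111320 m/° = 0.0790372 m.
East–west at this latitude: 0.000000116° × 111320 × cos 79.4348° ≈ 0.000000116 × 20411 = 0.00236768 m.
Distance: √(0.0790372² + 0.00236768²) ≈ 0.0790727 m.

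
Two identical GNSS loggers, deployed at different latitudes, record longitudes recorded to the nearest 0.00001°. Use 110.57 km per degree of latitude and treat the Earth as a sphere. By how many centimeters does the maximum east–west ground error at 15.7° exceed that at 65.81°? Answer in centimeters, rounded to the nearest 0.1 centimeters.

30.6 centimeters

Rounding to 5 decimal places leaves the longitude within ±5e-06° of the true value.
Error at 15.7° = 5e-06° × 110570 × cos 15.7° ≈ 0.55285 × 0.9627 = 0.53222 m.
Error at 65.81° = 5e-06° × 110570 × cos 65.81° ≈ 0.55285 × 0.4098 = 0.22654 m.
So the lower-latitude error exceeds the higher by 0.53222 − 0.22654 = 0.30569 m.
That is 0.305686 m = 30.569 cm.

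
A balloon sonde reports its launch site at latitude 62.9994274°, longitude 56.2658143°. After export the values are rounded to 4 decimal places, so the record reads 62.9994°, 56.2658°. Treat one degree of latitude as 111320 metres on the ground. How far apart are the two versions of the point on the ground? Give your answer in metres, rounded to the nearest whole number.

3 metres

Δlat = 62.9994274 − 62.9994 = +0.0000274°; Δlon = 56.2658143 − 56.2658 = +0.0000143°.
N–S: 0.0000274° × 111320 m/° = 3.05017 m.
E–W at 62.9994°: 0.0000143° × 111320 × cos 62.9994° = 0.0000143 × 111320 × 0.4540 ≈ 0.722711 m.
Distance: √(3.05017² + 0.722711²) ≈ 3.13462 m.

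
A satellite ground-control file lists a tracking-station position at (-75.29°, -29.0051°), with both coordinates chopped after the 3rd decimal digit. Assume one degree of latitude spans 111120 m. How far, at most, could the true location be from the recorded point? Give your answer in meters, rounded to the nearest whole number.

115 meters

Truncating at 3 decimal places can drop up to a full unit in the last place, so each coordinate may be off by as much as 0.001°.
North–south component: 0.001° × 111120 = 111.12 m.
East–west component at 75.29°: 0.001° × 111120 × cos 75.29° ≈ 0.001 × 28216.3 ≈ 28.2163 m.
Worst case both components are at the extreme and orthogonal: √(111.12² + 28.2163²) ≈ 114.646 m.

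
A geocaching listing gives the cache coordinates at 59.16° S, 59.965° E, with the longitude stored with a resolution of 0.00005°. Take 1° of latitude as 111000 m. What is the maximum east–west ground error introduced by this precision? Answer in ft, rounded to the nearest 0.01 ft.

With a 0.00005° grid the true value lies within half a step, ±0.00005°/2 = ±2.5e-05°, of the stored one.
At latitude 59.16° a degree of longitude spans 111000 m × cos 59.16° = 111000 × 0.5126 ≈ 56903.3 m.
East–west error: 2.5e-05° × 56903.3 m/° ≈ 1.42258 m.
Converting: 1.42258 m × 3.2808 ft/m ≈ 4.6673 ft.

4.67 ft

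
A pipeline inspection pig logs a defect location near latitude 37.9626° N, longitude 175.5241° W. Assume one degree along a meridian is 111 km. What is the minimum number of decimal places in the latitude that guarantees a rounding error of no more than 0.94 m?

5 decimal places

One degree of latitude covers 111000 m.
Rounding to N decimal places gives at most 0.5 × 10⁻ᴺ degrees of error, i.e. 0.5 × 10⁻ᴺ × 111000 m.
Setting 55500 × 10⁻ᴺ ≤ 0.94 gives 10ᴺ ≥ 5.904e+04, i.e. N ≥ 4.77.
So 5 decimal places suffice (0.555 m); 4 would allow up to 5.55 m.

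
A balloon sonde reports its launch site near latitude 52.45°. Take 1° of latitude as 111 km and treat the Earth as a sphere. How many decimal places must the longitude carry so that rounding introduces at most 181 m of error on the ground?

At 52.45° one degree of longitude covers 111000 × cos 52.45° ≈ 111000 × 0.6095 ≈ 67649.3 m.
N decimal places → at most half a unit in the last place, 0.5 × 10⁻ᴺ° = 67649.3/2 × 10⁻ᴺ m.
Need 0.5 × 67649.3 × 10⁻ᴺ ≤ 181 → 10⁻ᴺ ≤ 5.351e-03, so N ≥ 2.27.
At 2 places the error can reach 338 m, but 3 places keeps it to 33.8 m.

3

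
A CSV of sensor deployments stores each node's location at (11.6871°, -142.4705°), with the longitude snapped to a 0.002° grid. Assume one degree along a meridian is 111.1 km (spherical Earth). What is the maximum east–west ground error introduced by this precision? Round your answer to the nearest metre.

With a 0.002° grid the true value lies within half a step, ±0.002°/2 = ±0.001°, of the stored one.
Parallels shrink by cos φ, so at 11.6871° a degree of longitude is 111100 × 0.9793 ≈ 108797 m.
So at most 0.001° × 108797 ≈ 108.797 m east–west.

109 metres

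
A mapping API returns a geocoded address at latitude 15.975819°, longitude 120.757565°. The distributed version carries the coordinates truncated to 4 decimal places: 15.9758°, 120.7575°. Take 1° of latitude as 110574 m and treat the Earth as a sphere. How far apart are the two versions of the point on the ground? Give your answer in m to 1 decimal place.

7.2 m

The latitude changed by +0.000019° and the longitude by +0.000065°.
North–south shift: 0.000019 × 110574 = 2.10091 m.
East–west at this latitude: 0.000065° × 110574 × cos 15.9758° ≈ 0.000065 × 106303 = 6.90972 m.
Hypotenuse of the two orthogonal shifts: √(2.10091² + 6.90972²) = 7.22205 m.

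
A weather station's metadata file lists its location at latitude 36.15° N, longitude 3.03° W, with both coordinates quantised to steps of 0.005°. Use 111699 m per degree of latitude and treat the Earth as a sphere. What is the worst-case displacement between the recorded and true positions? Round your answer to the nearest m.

With a 0.005° grid the true value lies within half a step, ±0.005°/2 = ±0.0025°, of the stored one.
N–S: 0.0025° × 111699 m/° = 279.248 m.
E–W at 36.15°: 0.0025° × 111699 × cos 36.15° = 0.0025 × 111699 × 0.8075 ≈ 225.485 m.
Combining orthogonally: (279.248² + 225.485²)^½ ≈ 358.919 m.

359 m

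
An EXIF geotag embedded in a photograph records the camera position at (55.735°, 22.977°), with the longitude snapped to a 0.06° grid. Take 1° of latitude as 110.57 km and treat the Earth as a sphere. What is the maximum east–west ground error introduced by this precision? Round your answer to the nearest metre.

With a 0.06° grid the true value lies within half a step, ±0.06°/2 = ±0.03°, of the stored one.
At latitude 55.735° a degree of longitude spans 110570 m × cos 55.735° = 110570 × 0.5630 ≈ 62253.3 m.
Maximum E–W displacement: 0.03 × 62253.3 = 1867.6 m.

1868 metres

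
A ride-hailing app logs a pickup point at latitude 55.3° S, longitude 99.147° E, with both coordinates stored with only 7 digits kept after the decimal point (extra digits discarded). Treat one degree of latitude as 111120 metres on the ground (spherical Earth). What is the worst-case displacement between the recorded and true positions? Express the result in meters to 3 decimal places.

0.013 meters

Truncating at 7 decimal places can drop up to a full unit in the last place, so each coordinate may be off by as much as 1e-07°.
North–south component: 1e-07° × 111120 = 0.011112 m.
E–W at 55.3°: 1e-07° × 111120 × cos 55.3° = 1e-07 × 111120 × 0.5693 ≈ 0.00632583 m.
Combining orthogonally: (0.011112² + 0.00632583²)^½ ≈ 0.0127864 m.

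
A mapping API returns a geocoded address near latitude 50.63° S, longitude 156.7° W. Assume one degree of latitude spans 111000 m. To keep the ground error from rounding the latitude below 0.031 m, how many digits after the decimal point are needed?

7

One degree of latitude covers 111000 m.
N decimal places → at most half a unit in the last place, 0.5 × 10⁻ᴺ° = 111000/2 × 10⁻ᴺ m.
Setting 55500 × 10⁻ᴺ ≤ 0.031 gives 10ᴺ ≥ 1.79e+06, i.e. N ≥ 6.25.
At 6 places the error can reach 0.0555 m, but 7 places keeps it to 0.00555 m.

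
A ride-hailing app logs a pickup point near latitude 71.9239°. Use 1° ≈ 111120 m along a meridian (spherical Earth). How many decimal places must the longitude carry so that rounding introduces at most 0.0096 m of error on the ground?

7 decimal places

At 71.9239° one degree of longitude covers 111120 × cos 71.9239° ≈ 111120 × 0.3103 ≈ 34478.3 m.
N decimal places → at most half a unit in the last place, 0.5 × 10⁻ᴺ° = 34478.3/2 × 10⁻ᴺ m.
Setting 17239.2 × 10⁻ᴺ ≤ 0.0096 gives 10ᴺ ≥ 1.796e+06, i.e. N ≥ 6.25.
N = 6 would give 0.0172 m (too coarse); N = 7 gives 0.00172 m ≤ 0.0096 m.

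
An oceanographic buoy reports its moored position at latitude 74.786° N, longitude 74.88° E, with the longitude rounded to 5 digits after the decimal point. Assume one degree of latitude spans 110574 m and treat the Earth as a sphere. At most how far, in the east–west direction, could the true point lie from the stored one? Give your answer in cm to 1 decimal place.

14.5 cm

Rounding to 5 decimal places leaves the longitude within ±5e-06° of the true value.
Parallels shrink by cos φ, so at 74.786° a degree of longitude is 110574 × 0.2624 ≈ 29017.4 m.
East–west error: 5e-06° × 29017.4 m/° ≈ 0.145087 m.
That is 0.145087 m = 14.509 cm.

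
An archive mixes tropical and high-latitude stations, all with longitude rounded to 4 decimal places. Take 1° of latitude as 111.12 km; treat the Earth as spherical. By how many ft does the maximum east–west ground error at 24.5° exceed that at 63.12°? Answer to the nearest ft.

8 ft

Rounding to 4 decimal places leaves the longitude within ±5e-05° of the true value.
Error at 24.5° = 5e-05° × 111120 × cos 24.5° ≈ 5.556 × 0.9100 = 5.0557 m.
Error at 63.12° = 5e-05° × 111120 × cos 63.12° ≈ 5.556 × 0.4521 = 2.512 m.
Difference: 5.0557 − 2.512 = 2.5437 m.
Converting: 2.54375 m × 3.2808 ft/m ≈ 8.3456 ft.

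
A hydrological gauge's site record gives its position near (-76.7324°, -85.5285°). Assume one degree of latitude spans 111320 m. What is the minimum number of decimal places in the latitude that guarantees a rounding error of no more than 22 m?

One degree of latitude covers 111320 m.
Rounding to N decimal places gives at most 0.5 × 10⁻ᴺ degrees of error, i.e. 0.5 × 10⁻ᴺ × 111320 m.
Need 0.5 × 111320 × 10⁻ᴺ ≤ 22 → 10⁻ᴺ ≤ 3.953e-04, so N ≥ 3.40.
N = 3 would give 55.7 m (too coarse); N = 4 gives 5.57 m ≤ 22 m.

4 decimal places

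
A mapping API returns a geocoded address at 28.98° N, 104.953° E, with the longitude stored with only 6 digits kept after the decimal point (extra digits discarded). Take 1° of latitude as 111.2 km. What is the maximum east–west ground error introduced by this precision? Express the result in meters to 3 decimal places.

0.097 meters

Truncating at 6 decimal places can drop up to a full unit in the last place, so the longitude may be off by as much as 1e-06°.
Parallels shrink by cos φ, so at 28.98° a degree of longitude is 111200 × 0.8748 ≈ 97276.5 m.
Maximum E–W displacement: 1e-06 × 97276.5 = 0.0972765 m.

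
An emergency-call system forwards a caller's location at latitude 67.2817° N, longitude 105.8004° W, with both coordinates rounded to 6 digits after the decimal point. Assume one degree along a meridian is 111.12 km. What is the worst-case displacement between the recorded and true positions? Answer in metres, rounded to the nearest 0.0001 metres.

0.0596 metres

Rounding to 6 decimal places leaves each coordinate within ±5e-07° of the true value.
North–south component: 5e-07° × 111120 = 0.05556 m.
Longitude error → 5e-07 × 111120 × cos 67.2817° = 5e-07 × 111120 × 0.3862 ≈ 0.0214573 m.
Worst case both components are at the extreme and orthogonal: √(0.05556² + 0.0214573²) ≈ 0.0595595 m.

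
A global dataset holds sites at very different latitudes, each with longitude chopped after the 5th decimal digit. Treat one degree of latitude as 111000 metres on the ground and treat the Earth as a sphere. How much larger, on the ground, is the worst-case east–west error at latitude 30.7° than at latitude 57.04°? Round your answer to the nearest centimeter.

35 centimeters

Truncating at 5 decimal places can drop up to a full unit in the last place, so the longitude may be off by as much as 1e-05°.
Error at 30.7° = 1e-05° × 111000 × cos 30.7° ≈ 1.11 × 0.8599 = 0.95444 m.
Error at 57.04° = 1e-05° × 111000 × cos 57.04° ≈ 1.11 × 0.5441 = 0.6039 m.
So the lower-latitude error exceeds the higher by 0.95444 − 0.6039 = 0.35054 m.
That is 0.350537 m = 35.054 cm.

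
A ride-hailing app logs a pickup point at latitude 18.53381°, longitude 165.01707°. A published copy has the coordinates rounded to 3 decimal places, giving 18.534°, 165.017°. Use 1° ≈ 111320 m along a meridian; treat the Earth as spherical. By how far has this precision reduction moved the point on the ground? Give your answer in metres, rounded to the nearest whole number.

The latitude changed by -0.00019° and the longitude by +0.00007°.
North–south shift: -0.00019 × 111320 = -21.1508 m.
E–W at 18.534°: 0.00007° × 111320 × cos 18.534° = 0.00007 × 111320 × 0.9481 ≈ 7.38825 m.
Hypotenuse of the two orthogonal shifts: √(21.1508² + 7.38825²) = 22.4041 m.

22 metres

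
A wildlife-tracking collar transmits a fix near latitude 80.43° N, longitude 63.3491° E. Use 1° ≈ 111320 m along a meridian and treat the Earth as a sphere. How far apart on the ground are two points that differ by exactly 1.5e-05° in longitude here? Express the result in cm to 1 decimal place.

At 80.43° a degree of longitude is 111320 × cos 80.43° ≈ 18507.2 m, so 1.5e-05° corresponds to 0.277608 m.
That is 0.277608 m = 27.761 cm.

27.8 cm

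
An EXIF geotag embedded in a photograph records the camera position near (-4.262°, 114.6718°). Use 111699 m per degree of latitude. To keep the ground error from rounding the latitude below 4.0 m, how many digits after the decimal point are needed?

One degree of latitude covers 111699 m.
N decimal places → at most half a unit in the last place, 0.5 × 10⁻ᴺ° = 111699/2 × 10⁻ᴺ m.
Setting 55849.5 × 10⁻ᴺ ≤ 4.0 gives 10ᴺ ≥ 1.396e+04, i.e. N ≥ 4.14.
N = 4 would give 5.58 m (too coarse); N = 5 gives 0.558 m ≤ 4.0 m.

5 decimal places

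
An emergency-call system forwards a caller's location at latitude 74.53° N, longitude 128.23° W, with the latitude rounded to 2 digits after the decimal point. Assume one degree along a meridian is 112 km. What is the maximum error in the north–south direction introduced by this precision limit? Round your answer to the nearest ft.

Rounding to 2 decimal places leaves the latitude within ±0.005° of the true value.
So the N–S error is at most 0.005 × 112000 = 560 m.
In feet: 560 m ÷ 0.3048 ≈ 1837.3 ft.

1837 ft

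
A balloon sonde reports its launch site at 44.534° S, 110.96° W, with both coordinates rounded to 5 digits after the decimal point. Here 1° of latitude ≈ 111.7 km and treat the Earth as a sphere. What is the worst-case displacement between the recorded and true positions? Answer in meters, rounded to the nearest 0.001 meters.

0.686 meters

Rounding to 5 decimal places leaves each coordinate within ±5e-06° of the true value.
N–S: 5e-06° × 111700 m/° = 0.5585 m.
E–W at 44.534°: 5e-06° × 111700 × cos 44.534° = 5e-06 × 111700 × 0.7128 ≈ 0.398118 m.
The two errors are perpendicular, so the maximum displacement is √(0.5585² + 0.398118²) ≈ 0.685872 m.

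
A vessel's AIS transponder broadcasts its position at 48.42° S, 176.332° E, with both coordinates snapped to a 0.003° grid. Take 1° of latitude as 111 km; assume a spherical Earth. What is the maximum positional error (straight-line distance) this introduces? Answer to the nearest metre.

With a 0.003° grid the true value lies within half a step, ±0.003°/2 = ±0.0015°, of the stored one.
Latitude error → 0.0015 × 111000 = 166.5 m along the meridian.
Longitude error → 0.0015 × 111000 × cos 48.42° = 0.0015 × 111000 × 0.6637 ≈ 110.5 m.
Worst case both components are at the extreme and orthogonal: √(166.5² + 110.5²) ≈ 199.831 m.

200 metres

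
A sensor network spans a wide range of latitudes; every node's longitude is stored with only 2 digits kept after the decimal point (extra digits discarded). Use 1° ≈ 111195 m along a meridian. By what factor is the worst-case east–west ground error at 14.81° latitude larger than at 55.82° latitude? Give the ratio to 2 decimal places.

1.72

Truncating at 2 decimal places can drop up to a full unit in the last place, so the longitude may be off by as much as 0.01°.
Error at 14.81° = 0.01° × 111195 × cos 14.81° ≈ 1112 × 0.9668 = 1075 m.
Error at 55.82° = 0.01° × 111195 × cos 55.82° ≈ 1112 × 0.5618 = 624.69 m.
Ratio: 1075 / 624.69 = cos 14.81° / cos 55.82° ≈ 1.7209.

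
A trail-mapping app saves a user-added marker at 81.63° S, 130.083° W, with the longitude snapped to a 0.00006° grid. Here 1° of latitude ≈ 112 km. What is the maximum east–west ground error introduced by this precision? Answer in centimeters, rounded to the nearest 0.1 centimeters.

With a 0.00006° grid the true value lies within half a step, ±0.00006°/2 = ±3e-05°, of the stored one.
One degree of longitude at 81.63° is 112000 × cos 81.63° ≈ 112000 × 0.1456 = 16303.3 m.
East–west error: 3e-05° × 16303.3 m/° ≈ 0.489098 m.
That is 0.489098 m = 48.91 cm.

48.9 centimeters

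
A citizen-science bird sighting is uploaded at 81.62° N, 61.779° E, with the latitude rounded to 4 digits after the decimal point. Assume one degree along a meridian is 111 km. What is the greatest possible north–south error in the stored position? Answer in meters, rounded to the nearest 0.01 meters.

5.55 meters

Rounding to 4 decimal places leaves the latitude within ±5e-05° of the true value.
North–south distance: 5e-05° × 111000 m/° = 5.55 m.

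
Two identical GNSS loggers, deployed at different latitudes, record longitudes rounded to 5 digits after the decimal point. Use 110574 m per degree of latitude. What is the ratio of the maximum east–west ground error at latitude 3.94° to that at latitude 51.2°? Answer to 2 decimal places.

1.59

Rounding to 5 decimal places leaves the longitude within ±5e-06° of the true value.
Error at 3.94° = 5e-06° × 110574 × cos 3.94° ≈ 0.55287 × 0.9976 = 0.55156 m.
At 51.2°: 5e-06° × 110574 × cos 51.2° = 5e-06 × 110574 × 0.6266 ≈ 0.34643 m.
The ratio reduces to cos 3.94° / cos 51.2° = 0.9976/0.6266 ≈ 1.5921.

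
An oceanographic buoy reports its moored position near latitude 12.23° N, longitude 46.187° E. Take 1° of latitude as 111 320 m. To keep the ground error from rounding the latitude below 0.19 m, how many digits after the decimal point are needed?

6 decimal places

One degree of latitude covers 111320 m.
With N decimal places the half-ulp bound is 0.5·10⁻ᴺ°, or 0.5·10⁻ᴺ × 111320 m on the ground.
Setting 55660 × 10⁻ᴺ ≤ 0.19 gives 10ᴺ ≥ 2.929e+05, i.e. N ≥ 5.47.
So 6 decimal places suffice (0.0557 m); 5 would allow up to 0.557 m.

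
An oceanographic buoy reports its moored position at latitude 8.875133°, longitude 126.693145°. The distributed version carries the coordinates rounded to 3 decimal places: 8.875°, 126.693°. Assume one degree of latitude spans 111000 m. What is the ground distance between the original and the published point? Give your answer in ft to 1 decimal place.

Δlat = 8.875133 − 8.875 = +0.000133°; Δlon = 126.693145 − 126.693 = +0.000145°.
N–S: 0.000133° × 111000 m/° = 14.763 m.
East–west at this latitude: 0.000145° × 111000 × cos 8.875° ≈ 0.000145 × 109671 = 15.9023 m.
Hypotenuse of the two orthogonal shifts: √(14.763² + 15.9023²) = 21.6986 m.
In feet: 21.6986 m ÷ 0.3048 ≈ 71.19 ft.

71.2 ft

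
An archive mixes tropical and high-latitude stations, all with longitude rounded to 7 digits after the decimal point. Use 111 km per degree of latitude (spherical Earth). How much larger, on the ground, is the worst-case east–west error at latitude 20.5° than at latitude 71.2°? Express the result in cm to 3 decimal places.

Rounding to 7 decimal places leaves the longitude within ±5e-08° of the true value.
At 20.5°: 5e-08° × 111000 × cos 20.5° = 5e-08 × 111000 × 0.9367 ≈ 0.0051985 m.
At 71.2°: 5e-08° × 111000 × cos 71.2° = 5e-08 × 111000 × 0.3223 ≈ 0.0017886 m.
Difference: 0.0051985 − 0.0017886 = 0.00341 m.
That is 0.00340996 m = 0.341 cm.

0.341 cm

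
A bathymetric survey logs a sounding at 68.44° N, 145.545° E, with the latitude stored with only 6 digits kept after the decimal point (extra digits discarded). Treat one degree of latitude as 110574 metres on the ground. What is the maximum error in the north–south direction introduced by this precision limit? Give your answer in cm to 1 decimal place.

11.1 cm

Truncating at 6 decimal places can drop up to a full unit in the last place, so the latitude may be off by as much as 1e-06°.
So the N–S error is at most 1e-06 × 110574 = 0.110574 m.
That is 0.110574 m = 11.057 cm.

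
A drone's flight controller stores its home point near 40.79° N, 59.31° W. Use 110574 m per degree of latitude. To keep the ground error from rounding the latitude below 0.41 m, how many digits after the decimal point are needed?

6 decimal places

One degree of latitude covers 110574 m.
With N decimal places the half-ulp bound is 0.5·10⁻ᴺ°, or 0.5·10⁻ᴺ × 110574 m on the ground.
Setting 55287 × 10⁻ᴺ ≤ 0.41 gives 10ᴺ ≥ 1.348e+05, i.e. N ≥ 5.13.
So 6 decimal places suffice (0.0553 m); 5 would allow up to 0.553 m.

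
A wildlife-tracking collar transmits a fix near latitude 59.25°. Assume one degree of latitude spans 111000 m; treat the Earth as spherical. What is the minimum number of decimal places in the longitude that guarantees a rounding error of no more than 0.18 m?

6 decimal places

At 59.25° one degree of longitude covers 111000 × cos 59.25° ≈ 111000 × 0.5113 ≈ 56753.5 m.
Rounding to N decimal places gives at most 0.5 × 10⁻ᴺ degrees of error, i.e. 0.5 × 10⁻ᴺ × 56753.5 m.
Need 0.5 × 56753.5 × 10⁻ᴺ ≤ 0.18 → 10⁻ᴺ ≤ 6.343e-06, so N ≥ 5.20.
At 5 places the error can reach 0.284 m, but 6 places keeps it to 0.0284 m.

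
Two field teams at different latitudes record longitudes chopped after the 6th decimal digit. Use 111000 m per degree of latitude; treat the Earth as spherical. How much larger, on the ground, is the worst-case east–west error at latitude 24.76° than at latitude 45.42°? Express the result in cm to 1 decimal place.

2.3 cm

Truncating at 6 decimal places can drop up to a full unit in the last place, so the longitude may be off by as much as 1e-06°.
Error at 24.76° = 1e-06° × 111000 × cos 24.76° ≈ 0.111 × 0.9081 = 0.1008 m.
Error at 45.42° = 1e-06° × 111000 × cos 45.42° ≈ 0.111 × 0.7019 = 0.077911 m.
Difference: 0.1008 − 0.077911 = 0.022884 m.
That is 0.0228844 m = 2.2884 cm.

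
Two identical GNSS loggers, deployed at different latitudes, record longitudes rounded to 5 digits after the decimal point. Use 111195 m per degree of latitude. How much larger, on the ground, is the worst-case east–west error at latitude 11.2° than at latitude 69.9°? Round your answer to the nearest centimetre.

Rounding to 5 decimal places leaves the longitude within ±5e-06° of the true value.
At 11.2°: 5e-06° × 111195 × cos 11.2° = 5e-06 × 111195 × 0.9810 ≈ 0.54539 m.
At 69.9°: 5e-06° × 111195 × cos 69.9° = 5e-06 × 111195 × 0.3437 ≈ 0.19107 m.
Difference: 0.54539 − 0.19107 = 0.35432 m.
That is 0.35432 m = 35.432 cm.

35 centimetres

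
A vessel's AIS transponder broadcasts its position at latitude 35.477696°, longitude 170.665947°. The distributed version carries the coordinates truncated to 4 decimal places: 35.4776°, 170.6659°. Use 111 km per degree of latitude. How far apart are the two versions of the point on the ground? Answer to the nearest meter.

Δlat = 35.477696 − 35.4776 = +0.000096°; Δlon = 170.665947 − 170.6659 = +0.000047°.
North–south shift: 0.000096 × 111000 = 10.656 m.
E–W at 35.4776°: 0.000047° × 111000 × cos 35.4776° = 0.000047 × 111000 × 0.8143 ≈ 4.24842 m.
Distance: √(10.656² + 4.24842²) ≈ 11.4717 m.

11 meters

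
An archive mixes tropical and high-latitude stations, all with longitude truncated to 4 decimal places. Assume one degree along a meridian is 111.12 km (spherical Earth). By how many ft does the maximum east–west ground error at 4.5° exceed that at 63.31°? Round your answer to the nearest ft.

20 ft

Truncating at 4 decimal places can drop up to a full unit in the last place, so the longitude may be off by as much as 0.0001°.
At 4.5°: 0.0001° × 111120 × cos 4.5° = 0.0001 × 111120 × 0.9969 ≈ 11.078 m.
Error at 63.31° = 0.0001° × 111120 × cos 63.31° ≈ 11.112 × 0.4492 = 4.9911 m.
Difference: 11.078 − 4.9911 = 6.0866 m.
In feet: 6.08665 m ÷ 0.3048 ≈ 19.969 ft.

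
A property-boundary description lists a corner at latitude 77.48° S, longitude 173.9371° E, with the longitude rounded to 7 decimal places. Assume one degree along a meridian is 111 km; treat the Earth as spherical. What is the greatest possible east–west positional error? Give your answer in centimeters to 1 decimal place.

0.1 centimeters

Rounding to 7 decimal places leaves the longitude within ±5e-08° of the true value.
Parallels shrink by cos φ, so at 77.48° a degree of longitude is 111000 × 0.2168 ≈ 24062.6 m.
East–west error: 5e-08° × 24062.6 m/° ≈ 0.00120313 m.
That is 0.00120313 m = 0.12031 cm.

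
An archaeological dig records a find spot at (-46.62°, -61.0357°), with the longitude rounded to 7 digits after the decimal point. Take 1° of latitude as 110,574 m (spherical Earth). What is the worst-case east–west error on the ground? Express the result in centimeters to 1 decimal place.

0.4 centimeters

Rounding to 7 decimal places leaves the longitude within ±5e-08° of the true value.
One degree of longitude at 46.62° is 110574 × cos 46.62° ≈ 110574 × 0.6868 = 75946 m.
East–west error: 5e-08° × 75946 m/° ≈ 0.0037973 m.
That is 0.0037973 m = 0.37973 cm.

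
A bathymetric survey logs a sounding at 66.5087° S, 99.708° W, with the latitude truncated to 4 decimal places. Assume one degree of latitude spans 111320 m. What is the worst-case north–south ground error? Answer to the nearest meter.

11 meters

Truncating at 4 decimal places can drop up to a full unit in the last place, so the latitude may be off by as much as 0.0001°.
North–south distance: 0.0001° × 111320 m/° = 11.132 m.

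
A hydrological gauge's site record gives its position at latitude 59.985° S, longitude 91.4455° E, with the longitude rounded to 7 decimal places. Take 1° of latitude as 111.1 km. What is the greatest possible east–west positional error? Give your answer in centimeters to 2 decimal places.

0.28 centimeters

Rounding to 7 decimal places leaves the longitude within ±5e-08° of the true value.
Parallels shrink by cos φ, so at 59.985° a degree of longitude is 111100 × 0.5002 ≈ 55575.2 m.
Maximum E–W displacement: 5e-08 × 55575.2 = 0.00277876 m.
That is 0.00277876 m = 0.27788 cm.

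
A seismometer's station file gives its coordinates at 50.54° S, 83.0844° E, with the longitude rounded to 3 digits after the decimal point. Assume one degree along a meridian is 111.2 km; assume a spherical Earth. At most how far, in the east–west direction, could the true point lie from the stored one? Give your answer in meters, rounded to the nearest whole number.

Rounding to 3 decimal places leaves the longitude within ±0.0005° of the true value.
One degree of longitude at 50.54° is 111200 × cos 50.54° ≈ 111200 × 0.6355 = 70672 m.
So at most 0.0005° × 70672 ≈ 35.336 m east–west.

35 meters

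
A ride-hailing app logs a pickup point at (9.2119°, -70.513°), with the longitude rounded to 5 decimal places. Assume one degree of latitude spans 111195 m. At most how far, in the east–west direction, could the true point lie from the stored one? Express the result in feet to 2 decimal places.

Rounding to 5 decimal places leaves the longitude within ±5e-06° of the true value.
One degree of longitude at 9.2119° is 111195 × cos 9.2119° ≈ 111195 × 0.9871 = 109761 m.
Maximum E–W displacement: 5e-06 × 109761 = 0.548805 m.
In feet: 0.548805 m ÷ 0.3048 ≈ 1.8005 ft.

1.80 feet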